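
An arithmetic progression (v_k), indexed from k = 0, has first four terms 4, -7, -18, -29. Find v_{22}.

Common difference d = -11.
v_k = 4 + (k - 0)·(-11).
v_{22} = 4 + 22·(-11) = -238.

-238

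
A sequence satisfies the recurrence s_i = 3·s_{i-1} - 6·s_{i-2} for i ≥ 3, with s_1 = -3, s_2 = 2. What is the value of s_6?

Compute successive terms:
s_3 = 24  s_4 = 60  s_5 = 36  s_6 = -252.

-252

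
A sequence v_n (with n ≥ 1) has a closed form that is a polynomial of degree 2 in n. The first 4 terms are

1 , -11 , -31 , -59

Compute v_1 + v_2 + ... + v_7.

-525

1st diffs: -12, -20, -28.
2nd diffs: -8, -8 (constant).
So v_n = -4n^2 + 5.
Continuing: -95, -139, -191.
Summing n = 1..7 (7 terms) gives -525.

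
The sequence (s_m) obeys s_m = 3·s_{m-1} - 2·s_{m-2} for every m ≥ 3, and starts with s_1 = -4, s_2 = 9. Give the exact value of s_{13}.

s_3 = 35; s_4 = 87; s_5 = 191; …; s_{10} = 6639; s_{11} = 13295; s_{12} = 26607; s_{13} = 53231.
(Characteristic roots are 2 and 1.)

53231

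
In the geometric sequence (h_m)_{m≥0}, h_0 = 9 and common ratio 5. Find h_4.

5625

h_m = 9·5^(m-0).
h_4 = 9·5^4 = 5625.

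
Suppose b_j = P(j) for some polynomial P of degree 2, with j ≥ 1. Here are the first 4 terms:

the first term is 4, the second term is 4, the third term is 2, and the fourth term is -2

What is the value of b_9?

-52

1st diffs: 0, -2, -4.
2nd diffs: -2, -2 (constant).
Newton forward-difference form: b_j = 4 + (-2)·C(j-1,2).
At j = 9: j-1 = 8, so b_9 = 4 - 56 = -52.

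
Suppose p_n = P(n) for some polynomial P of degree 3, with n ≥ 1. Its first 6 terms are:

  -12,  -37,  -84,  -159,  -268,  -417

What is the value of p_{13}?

-3084

1st diffs: -25, -47, -75, -109, -149.
2nd diffs: -22, -28, -34, -40.
3rd diffs: -6, -6, -6 (constant).
Newton forward-difference form: p_n = -12 + (-25)·C(n-1,1) + (-22)·C(n-1,2) + (-6)·C(n-1,3).
At n = 13: n-1 = 12, so p_{13} = -12 - 300 - 1452 - 1320 = -3084.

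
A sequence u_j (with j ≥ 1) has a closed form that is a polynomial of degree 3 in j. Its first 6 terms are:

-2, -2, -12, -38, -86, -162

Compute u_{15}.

1st diffs: 0, -10, -26, -48, -76.
2nd diffs: -10, -16, -22, -28.
3rd diffs: -6, -6, -6 (constant).
Newton forward-difference form: u_j = -2 + (-10)·C(j-1,2) + (-6)·C(j-1,3).
At j = 15: j-1 = 14, so u_{15} = -2 - 910 - 2184 = -3096.

-3096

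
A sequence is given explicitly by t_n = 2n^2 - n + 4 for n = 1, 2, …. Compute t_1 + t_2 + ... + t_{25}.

Over n = 1..25: Σn = 325, Σn² = 5525.
Total = (2)·5525 + (-1)·325 + (4)·25 = 10825.

10825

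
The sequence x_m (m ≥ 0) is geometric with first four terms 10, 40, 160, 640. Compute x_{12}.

167772160

Common ratio r = 4.
x_m = 10·4^(m-0).
x_{12} = 10·4^12 = 167772160.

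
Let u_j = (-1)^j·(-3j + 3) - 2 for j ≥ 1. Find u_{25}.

(-1)^25 = -1; -3j + 3 at j=25 is -72; so u_{25} = 70.

70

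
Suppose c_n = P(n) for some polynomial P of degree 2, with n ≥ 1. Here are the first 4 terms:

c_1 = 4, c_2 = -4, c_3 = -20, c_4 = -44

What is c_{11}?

-436

1st diffs: -8, -16, -24.
2nd diffs: -8, -8 (constant).
So c_n = -4n^2 + 4n + 4.
Evaluating at n = 11 gives c_{11} = -436.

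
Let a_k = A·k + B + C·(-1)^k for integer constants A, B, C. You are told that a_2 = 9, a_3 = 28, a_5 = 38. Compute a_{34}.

Plug in k = 2, 3, 5: 2A + B + C = 9; 3A + B - C = 28; 5A + B - C = 38.
Subtracting the first from the second: A - 2C = 19.
Subtracting the second from the third: 2A = 10.
Solving: C = -7, A = 5, then B = 6.
So a_k = 5·k + 6 + (-7)·(-1)^k; at k=34 this is 169.

169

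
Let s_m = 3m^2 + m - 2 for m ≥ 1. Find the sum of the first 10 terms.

Over m = 1..10: Σm = 55, Σm² = 385.
Total = (3)·385 + (1)·55 + (-2)·10 = 1190.

1190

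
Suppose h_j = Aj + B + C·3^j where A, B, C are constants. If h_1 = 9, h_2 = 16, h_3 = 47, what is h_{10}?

Write the equations: A + B + 3C = 9; 2A + B + 9C = 16; 3A + B + 27C = 47.
Subtracting the first from the second: A + 6C = 7.
Subtracting the second from the third: A + 18C = 31.
Solving: C = 2, A = -5, then B = 8.
So h_j = -5·j + 8 + 2·3^j; at j=10 this is 118056.

118056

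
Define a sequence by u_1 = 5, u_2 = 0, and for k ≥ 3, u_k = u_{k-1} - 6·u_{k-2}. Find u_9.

870

Iterate the recurrence:
u_3 = -30;  u_4 = -30;  u_5 = 150;  u_6 = 330;  u_7 = -570;  u_8 = -2550;  u_9 = 870.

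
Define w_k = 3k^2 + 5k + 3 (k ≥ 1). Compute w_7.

w_7 = 3·7^2 + 5·7 + 3 = 185.

185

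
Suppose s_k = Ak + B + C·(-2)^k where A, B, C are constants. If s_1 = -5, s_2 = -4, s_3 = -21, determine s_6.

36

Write the equations: A + B - 2C = -5; 2A + B + 4C = -4; 3A + B - 8C = -21.
Subtracting the first from the second: A + 6C = 1.
Subtracting the second from the third: A - 12C = -17.
Solving: C = 1, A = -5, then B = 2.
Hence s_6 = -5·6 + 2 + 1·64 = 36.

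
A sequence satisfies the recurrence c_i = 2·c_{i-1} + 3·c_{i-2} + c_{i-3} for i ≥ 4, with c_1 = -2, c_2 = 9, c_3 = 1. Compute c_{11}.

Step forward from the initial values:
c_4 = 27  c_5 = 66  c_6 = 214  c_7 = 653  c_8 = 2014  c_9 = 6201  c_{10} = 19097  c_{11} = 58811.

58811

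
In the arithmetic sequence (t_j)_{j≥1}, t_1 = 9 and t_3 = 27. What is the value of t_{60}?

540

Common difference d = (27 - 9) / (3 - 1) = 9.
t_j = 9 + (j - 1)·9.
t_{60} = 9 + 59·9 = 540.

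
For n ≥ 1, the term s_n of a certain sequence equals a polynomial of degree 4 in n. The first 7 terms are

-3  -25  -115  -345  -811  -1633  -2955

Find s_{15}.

1st diffs: -22, -90, -230, -466, -822, -1322.
2nd diffs: -68, -140, -236, -356, -500.
3rd diffs: -72, -96, -120, -144.
4th diffs: -24, -24, -24 (constant).
Newton forward-difference form: s_n = -3 + (-22)·C(n-1,1) + (-68)·C(n-1,2) + (-72)·C(n-1,3) + (-24)·C(n-1,4).
At n = 15: n-1 = 14, so s_{15} = -3 - 308 - 6188 - 26208 - 24024 = -56731.

-56731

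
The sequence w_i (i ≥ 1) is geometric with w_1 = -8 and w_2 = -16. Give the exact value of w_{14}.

-65536

Common ratio r = 2.
w_i = (-8)·2^(i-1).
w_{14} = (-8)·2^13 = -65536.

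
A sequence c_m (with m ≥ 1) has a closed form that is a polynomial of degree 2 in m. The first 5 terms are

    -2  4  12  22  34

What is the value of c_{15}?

264

1st diffs: 6, 8, 10, 12.
2nd diffs: 2, 2, 2 (constant).
So c_m = m^2 + 3m - 6.
Evaluating at m = 15 gives c_{15} = 264.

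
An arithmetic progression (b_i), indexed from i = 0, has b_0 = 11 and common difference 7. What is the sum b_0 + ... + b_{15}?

b_i = 11 + (i - 0)·7.
b_{15} = 116; S = 16·(11 + 116)/2 = 1016.

1016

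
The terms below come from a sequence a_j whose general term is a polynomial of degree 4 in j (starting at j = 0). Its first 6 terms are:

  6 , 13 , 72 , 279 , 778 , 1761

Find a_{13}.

1st diffs: 7, 59, 207, 499, 983.
2nd diffs: 52, 148, 292, 484.
3rd diffs: 96, 144, 192.
4th diffs: 48, 48 (constant).
Newton forward-difference form: a_j = 6 + 7·C(j,1) + 52·C(j,2) + 96·C(j,3) + 48·C(j,4).
At j = 13: j = 13, so a_{13} = 6 + 91 + 4056 + 27456 + 34320 = 65929.

65929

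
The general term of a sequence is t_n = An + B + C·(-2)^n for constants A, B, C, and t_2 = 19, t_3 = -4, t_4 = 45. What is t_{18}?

At n = 2, 3, 4: 2A + B + 4C = 19; 3A + B - 8C = -4; 4A + B + 16C = 45.
Subtracting the first from the second: A - 12C = -23.
Subtracting the second from the third: A + 24C = 49.
Solving: C = 2, A = 1, then B = 9.
Hence t_{18} = 1·18 + 9 + 2·262144 = 524315.

524315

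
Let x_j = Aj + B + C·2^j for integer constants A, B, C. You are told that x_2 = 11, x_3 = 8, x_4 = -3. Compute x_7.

-212

At j = 2, 3, 4: 2A + B + 4C = 11; 3A + B + 8C = 8; 4A + B + 16C = -3.
Subtracting the first from the second: A + 4C = -3.
Subtracting the second from the third: A + 8C = -11.
Solving: C = -2, A = 5, then B = 9.
Hence x_7 = 5·7 + 9 + (-2)·128 = -212.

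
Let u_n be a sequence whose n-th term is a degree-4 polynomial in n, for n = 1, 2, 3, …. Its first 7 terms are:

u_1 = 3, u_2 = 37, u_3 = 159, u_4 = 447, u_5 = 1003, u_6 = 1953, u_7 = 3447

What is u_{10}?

13053

1st diffs: 34, 122, 288, 556, 950, 1494.
2nd diffs: 88, 166, 268, 394, 544.
3rd diffs: 78, 102, 126, 150.
4th diffs: 24, 24, 24 (constant).
So u_n = n^4 + 3n^3 + n^2 - 5n + 3.
Evaluating at n = 10 gives u_{10} = 13053.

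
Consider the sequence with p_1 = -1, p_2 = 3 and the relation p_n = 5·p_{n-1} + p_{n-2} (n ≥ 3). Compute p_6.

1968

Step forward from the initial values:
p_3 = 14  p_4 = 73  p_5 = 379  p_6 = 1968.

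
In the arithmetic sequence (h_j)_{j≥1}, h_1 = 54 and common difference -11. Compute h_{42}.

h_j = 54 + (j - 1)·(-11).
h_{42} = 54 + 41·(-11) = -397.

-397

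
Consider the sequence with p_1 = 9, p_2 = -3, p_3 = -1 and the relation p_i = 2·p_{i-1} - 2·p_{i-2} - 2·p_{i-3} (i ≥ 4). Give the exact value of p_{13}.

-2640

p_4 = -14;  p_5 = -20;  p_6 = -10;  p_7 = 48;  p_8 = 156;  p_9 = 236;  p_{10} = 64;  p_{11} = -656;  p_{12} = -1912;  p_{13} = -2640.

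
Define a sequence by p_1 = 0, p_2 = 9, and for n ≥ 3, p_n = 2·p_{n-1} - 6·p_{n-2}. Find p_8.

2088

Iterate the recurrence:
p_3 = 18;  p_4 = -18;  p_5 = -144;  p_6 = -180;  p_7 = 504;  p_8 = 2088.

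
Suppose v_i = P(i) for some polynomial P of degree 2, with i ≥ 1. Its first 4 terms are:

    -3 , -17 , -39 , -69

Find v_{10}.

1st diffs: -14, -22, -30.
2nd diffs: -8, -8 (constant).
So v_i = -4i^2 - 2i + 3.
Evaluating at i = 10 gives v_{10} = -417.

-417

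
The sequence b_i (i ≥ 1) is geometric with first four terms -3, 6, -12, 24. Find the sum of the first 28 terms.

Common ratio r = -2.
b_i = (-3)·(-2)^(i-1).
S = (-3)·((-2)^28 - 1)/(-2 - 1) = (-3)·(268435456 - 1)/(-3) = 268435455.

268435455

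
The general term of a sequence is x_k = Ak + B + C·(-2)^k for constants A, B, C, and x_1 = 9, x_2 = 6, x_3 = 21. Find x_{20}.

-1048512

Write the equations: A + B - 2C = 9; 2A + B + 4C = 6; 3A + B - 8C = 21.
Subtracting the first from the second: A + 6C = -3.
Subtracting the second from the third: A - 12C = 15.
Solving: C = -1, A = 3, then B = 4.
So x_k = 3·k + 4 + (-1)·(-2)^k; at k=20 this is -1048512.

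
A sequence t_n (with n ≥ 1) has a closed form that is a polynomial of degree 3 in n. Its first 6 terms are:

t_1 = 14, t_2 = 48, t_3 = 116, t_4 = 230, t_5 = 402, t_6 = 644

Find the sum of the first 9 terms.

5718

1st diffs: 34, 68, 114, 172, 242.
2nd diffs: 34, 46, 58, 70.
3rd diffs: 12, 12, 12 (constant).
Newton forward-difference form: t_n = 14 + 34·C(n-1,1) + 34·C(n-1,2) + 12·C(n-1,3).
Continuing: 968, 1386, 1910.
Summing n = 1..9 (9 terms) gives 5718.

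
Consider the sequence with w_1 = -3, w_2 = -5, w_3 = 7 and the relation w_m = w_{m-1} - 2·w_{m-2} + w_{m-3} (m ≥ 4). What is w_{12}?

Applying the relation repeatedly:
w_4 = 14  w_5 = -5  w_6 = -26  w_7 = -2  w_8 = 45  w_9 = 23  w_{10} = -69  w_{11} = -70  w_{12} = 91.

91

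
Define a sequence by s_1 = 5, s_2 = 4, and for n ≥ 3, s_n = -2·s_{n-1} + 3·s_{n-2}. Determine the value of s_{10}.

-4916

Applying the relation repeatedly:
s_3 = 7  s_4 = -2  s_5 = 25  s_6 = -56  s_7 = 187  s_8 = -542  s_9 = 1645  s_{10} = -4916.
(Characteristic roots are 1 and -3.)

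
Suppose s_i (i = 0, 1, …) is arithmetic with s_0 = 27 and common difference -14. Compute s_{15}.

-183

s_i = 27 + (i - 0)·(-14).
s_{15} = 27 + 15·(-14) = -183.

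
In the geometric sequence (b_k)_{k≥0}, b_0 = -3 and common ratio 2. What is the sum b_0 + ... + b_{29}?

b_k = (-3)·2^(k-0).
S = (-3)·(2^30 - 1)/(2 - 1) = (-3)·(1073741824 - 1)/(1) = -3221225469.

-3221225469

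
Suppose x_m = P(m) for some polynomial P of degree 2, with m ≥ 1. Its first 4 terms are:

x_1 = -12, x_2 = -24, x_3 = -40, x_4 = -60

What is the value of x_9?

1st diffs: -12, -16, -20.
2nd diffs: -4, -4 (constant).
Newton forward-difference form: x_m = -12 + (-12)·C(m-1,1) + (-4)·C(m-1,2).
At m = 9: m-1 = 8, so x_9 = -12 - 96 - 112 = -220.

-220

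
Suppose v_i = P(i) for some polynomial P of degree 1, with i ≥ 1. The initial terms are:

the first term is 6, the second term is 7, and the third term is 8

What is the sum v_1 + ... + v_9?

1st diffs: 1, 1 (constant).
So v_i = i + 5.
Continuing: …, 9, 10, 11, 12, …, v_9 = 14.
Summing i = 1..9 (9 terms) gives 90.

90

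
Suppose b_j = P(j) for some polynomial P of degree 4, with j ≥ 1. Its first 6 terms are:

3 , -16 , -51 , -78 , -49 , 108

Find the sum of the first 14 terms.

64561

1st diffs: -19, -35, -27, 29, 157.
2nd diffs: -16, 8, 56, 128.
3rd diffs: 24, 48, 72.
4th diffs: 24, 24 (constant).
Newton forward-difference form: b_j = 3 + (-19)·C(j-1,1) + (-16)·C(j-1,2) + 24·C(j-1,3) + 24·C(j-1,4).
Continuing: …, 489, 1214, 2427, 4296, …, b_{14} = 22532.
Summing j = 1..14 (14 terms) gives 64561.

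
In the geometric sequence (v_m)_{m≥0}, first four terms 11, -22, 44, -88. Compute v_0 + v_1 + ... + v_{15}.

Common ratio r = -2.
v_m = 11·(-2)^(m-0).
S = 11·((-2)^16 - 1)/(-2 - 1) = 11·(65536 - 1)/(-3) = -240295.

-240295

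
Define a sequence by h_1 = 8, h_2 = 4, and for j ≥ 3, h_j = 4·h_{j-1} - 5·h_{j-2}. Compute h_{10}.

h_3 = -24, h_4 = -116, h_5 = -344, h_6 = -796, h_7 = -1464, h_8 = -1876, h_9 = -184, h_{10} = 8644.

8644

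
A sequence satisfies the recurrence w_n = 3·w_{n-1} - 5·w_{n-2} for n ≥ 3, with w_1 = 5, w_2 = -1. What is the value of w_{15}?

557972

Applying the relation repeatedly:
w_3 = -28  w_4 = -79  w_5 = -97  …  w_{12} = -42304  w_{13} = -19147  w_{14} = 154079  w_{15} = 557972.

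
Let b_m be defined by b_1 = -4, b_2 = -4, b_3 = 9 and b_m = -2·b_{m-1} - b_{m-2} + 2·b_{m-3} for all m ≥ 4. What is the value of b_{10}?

346

Iterate the recurrence:
b_4 = -22;  b_5 = 27;  b_6 = -14;  b_7 = -43;  b_8 = 154;  b_9 = -293;  b_{10} = 346.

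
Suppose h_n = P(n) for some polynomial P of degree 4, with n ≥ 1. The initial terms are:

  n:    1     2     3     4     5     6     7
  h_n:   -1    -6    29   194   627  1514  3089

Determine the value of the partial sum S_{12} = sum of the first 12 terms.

91024

1st diffs: -5, 35, 165, 433, 887, 1575.
2nd diffs: 40, 130, 268, 454, 688.
3rd diffs: 90, 138, 186, 234.
4th diffs: 48, 48, 48 (constant).
So h_n = 2n^4 - 5n^3 + 2.
Continuing: …, 5634, 9479, 15002, 22629, …, h_{12} = 32834.
Summing n = 1..12 (12 terms) gives 91024.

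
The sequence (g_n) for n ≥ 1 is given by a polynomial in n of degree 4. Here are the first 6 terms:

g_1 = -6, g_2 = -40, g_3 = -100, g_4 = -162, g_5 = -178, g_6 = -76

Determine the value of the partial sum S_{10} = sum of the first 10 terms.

1st diffs: -34, -60, -62, -16, 102.
2nd diffs: -26, -2, 46, 118.
3rd diffs: 24, 48, 72.
4th diffs: 24, 24 (constant).
So g_n = n^4 - 6n^3 - 2n^2 - n + 2.
Continuing: 240, 890, 2018, 3792.
Summing n = 1..10 (10 terms) gives 6378.

6378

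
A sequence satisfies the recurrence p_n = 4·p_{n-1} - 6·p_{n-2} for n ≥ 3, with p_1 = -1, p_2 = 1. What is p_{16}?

Applying the relation repeatedly:
p_3 = 10, p_4 = 34, p_5 = 76, …, p_{13} = 67264, p_{14} = 256576, p_{15} = 622720, p_{16} = 951424.

951424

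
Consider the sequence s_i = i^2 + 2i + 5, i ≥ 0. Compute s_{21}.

488

s_{21} = 1·21^2 + 2·21 + 5 = 488.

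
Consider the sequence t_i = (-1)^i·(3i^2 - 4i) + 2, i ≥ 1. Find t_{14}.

534

(-1)^14 = 1; 3i^2 - 4i at i=14 is 532; so t_{14} = 534.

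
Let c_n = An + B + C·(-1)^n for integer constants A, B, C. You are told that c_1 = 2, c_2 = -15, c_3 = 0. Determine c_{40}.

-53

At n = 1, 2, 3: A + B - C = 2; 2A + B + C = -15; 3A + B - C = 0.
Subtracting the first from the second: A + 2C = -17.
Subtracting the second from the third: A - 2C = 15.
Solving: C = -8, A = -1, then B = -5.
Therefore c_{40} = -40 + (-5) + (-8)·1 = -53.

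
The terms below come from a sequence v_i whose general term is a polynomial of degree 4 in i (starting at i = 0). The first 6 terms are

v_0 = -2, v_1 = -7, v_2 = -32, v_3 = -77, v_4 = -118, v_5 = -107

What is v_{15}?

1st diffs: -5, -25, -45, -41, 11.
2nd diffs: -20, -20, 4, 52.
3rd diffs: 0, 24, 48.
4th diffs: 24, 24 (constant).
Newton forward-difference form: v_i = -2 + (-5)·C(i,1) + (-20)·C(i,2) + 24·C(i,4).
At i = 15: i = 15, so v_{15} = -2 - 75 - 2100 + 32760 = 30583.

30583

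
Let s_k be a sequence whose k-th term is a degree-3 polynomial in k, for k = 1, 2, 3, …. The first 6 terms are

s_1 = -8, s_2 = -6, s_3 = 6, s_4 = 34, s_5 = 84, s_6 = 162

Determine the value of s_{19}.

6454

1st diffs: 2, 12, 28, 50, 78.
2nd diffs: 10, 16, 22, 28.
3rd diffs: 6, 6, 6 (constant).
Newton forward-difference form: s_k = -8 + 2·C(k-1,1) + 10·C(k-1,2) + 6·C(k-1,3).
At k = 19: k-1 = 18, so s_{19} = -8 + 36 + 1530 + 4896 = 6454.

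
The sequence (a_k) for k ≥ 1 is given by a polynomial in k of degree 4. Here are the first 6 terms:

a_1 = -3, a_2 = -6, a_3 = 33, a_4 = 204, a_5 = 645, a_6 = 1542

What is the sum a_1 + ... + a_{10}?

35871

1st diffs: -3, 39, 171, 441, 897.
2nd diffs: 42, 132, 270, 456.
3rd diffs: 90, 138, 186.
4th diffs: 48, 48 (constant).
So a_k = 2k^4 - 5k^3 + k^2 - k.
Continuing: 3129, 5688, 9549, 15090.
Summing k = 1..10 (10 terms) gives 35871.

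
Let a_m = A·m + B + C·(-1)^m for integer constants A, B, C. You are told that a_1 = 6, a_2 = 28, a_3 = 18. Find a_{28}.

184

At m = 1, 2, 3: A + B - C = 6; 2A + B + C = 28; 3A + B - C = 18.
Subtracting the first from the second: A + 2C = 22.
Subtracting the second from the third: A - 2C = -10.
Solving: C = 8, A = 6, then B = 8.
Hence a_{28} = 6·28 + 8 + 8·1 = 184.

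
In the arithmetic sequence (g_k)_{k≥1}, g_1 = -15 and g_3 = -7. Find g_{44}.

Common difference d = (-7 - (-15)) / (3 - 1) = 4.
g_k = -15 + (k - 1)·4.
g_{44} = -15 + 43·4 = 157.

157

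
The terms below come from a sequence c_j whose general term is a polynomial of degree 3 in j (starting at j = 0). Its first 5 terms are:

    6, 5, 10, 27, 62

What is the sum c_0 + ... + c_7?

1st diffs: -1, 5, 17, 35.
2nd diffs: 6, 12, 18.
3rd diffs: 6, 6 (constant).
Newton forward-difference form: c_j = 6 + (-1)·C(j,1) + 6·C(j,2) + 6·C(j,3).
Continuing: 121, 210, 335.
Summing j = 0..7 (8 terms) gives 776.

776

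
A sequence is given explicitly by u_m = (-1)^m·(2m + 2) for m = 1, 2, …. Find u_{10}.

(-1)^10 = 1; 2m + 2 at m=10 is 22; so u_{10} = 22.

22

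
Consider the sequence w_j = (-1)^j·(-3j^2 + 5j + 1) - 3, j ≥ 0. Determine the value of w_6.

-80

(-1)^6 = 1; -3j^2 + 5j + 1 at j=6 is -77; so w_6 = -80.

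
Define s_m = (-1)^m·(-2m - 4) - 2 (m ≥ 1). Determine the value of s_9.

20

(-1)^9 = -1; -2m - 4 at m=9 is -22; so s_9 = 20.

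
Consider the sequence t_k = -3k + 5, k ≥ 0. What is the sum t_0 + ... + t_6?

-28

Over k = 0..6: Σk = 21.
Total = (-3)·21 + (5)·7 = -28.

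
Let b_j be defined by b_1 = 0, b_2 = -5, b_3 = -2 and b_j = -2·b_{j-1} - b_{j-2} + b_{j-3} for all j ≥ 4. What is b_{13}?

Compute successive terms:
b_4 = 9;  b_5 = -21;  b_6 = 31;  b_7 = -32;  b_8 = 12;  b_9 = 39;  b_{10} = -122;  b_{11} = 217;  b_{12} = -273;  b_{13} = 207.

207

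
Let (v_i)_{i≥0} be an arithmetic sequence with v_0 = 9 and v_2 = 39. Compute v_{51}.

Common difference d = (39 - 9) / (2 - 0) = 15.
v_i = 9 + (i - 0)·15.
v_{51} = 9 + 51·15 = 774.

774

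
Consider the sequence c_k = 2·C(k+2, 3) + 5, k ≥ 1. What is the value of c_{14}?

C(16, 3) = 560, so c_{14} = 1125.

1125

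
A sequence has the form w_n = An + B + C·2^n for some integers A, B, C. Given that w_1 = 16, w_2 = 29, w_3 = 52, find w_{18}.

At n = 1, 2, 3: A + B + 2C = 16; 2A + B + 4C = 29; 3A + B + 8C = 52.
Subtracting the first from the second: A + 2C = 13.
Subtracting the second from the third: A + 4C = 23.
Solving: C = 5, A = 3, then B = 3.
Hence w_{18} = 3·18 + 3 + 5·262144 = 1310777.

1310777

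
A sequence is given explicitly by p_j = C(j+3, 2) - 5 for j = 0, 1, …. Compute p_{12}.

C(15, 2) = 105, so p_{12} = 100.

100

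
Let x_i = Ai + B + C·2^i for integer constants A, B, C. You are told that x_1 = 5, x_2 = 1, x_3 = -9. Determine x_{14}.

Write the equations: A + B + 2C = 5; 2A + B + 4C = 1; 3A + B + 8C = -9.
Subtracting the first from the second: A + 2C = -4.
Subtracting the second from the third: A + 4C = -10.
Solving: C = -3, A = 2, then B = 9.
Hence x_{14} = 2·14 + 9 + (-3)·16384 = -49115.

-49115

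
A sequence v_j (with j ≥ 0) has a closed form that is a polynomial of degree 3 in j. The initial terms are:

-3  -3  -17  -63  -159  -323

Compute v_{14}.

-7829

1st diffs: 0, -14, -46, -96, -164.
2nd diffs: -14, -32, -50, -68.
3rd diffs: -18, -18, -18 (constant).
So v_j = -3j^3 + 2j^2 + j - 3.
Evaluating at j = 14 gives v_{14} = -7829.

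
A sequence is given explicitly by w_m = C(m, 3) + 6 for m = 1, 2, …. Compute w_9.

90

C(9, 3) = 84, so w_9 = 90.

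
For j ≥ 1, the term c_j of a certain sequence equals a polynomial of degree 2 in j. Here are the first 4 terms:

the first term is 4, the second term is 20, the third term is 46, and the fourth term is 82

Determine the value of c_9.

412

1st diffs: 16, 26, 36.
2nd diffs: 10, 10 (constant).
So c_j = 5j^2 + j - 2.
Evaluating at j = 9 gives c_9 = 412.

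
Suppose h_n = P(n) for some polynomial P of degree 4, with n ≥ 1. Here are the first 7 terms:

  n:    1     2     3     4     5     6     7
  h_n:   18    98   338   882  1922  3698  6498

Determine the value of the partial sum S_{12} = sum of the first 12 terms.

149992

1st diffs: 80, 240, 544, 1040, 1776, 2800.
2nd diffs: 160, 304, 496, 736, 1024.
3rd diffs: 144, 192, 240, 288.
4th diffs: 48, 48, 48 (constant).
So h_n = 2n^4 + 4n^3 + 6n^2 + 4n + 2.
Continuing: …, 10658, 16562, 24642, 35378, …, h_{12} = 49298.
Summing n = 1..12 (12 terms) gives 149992.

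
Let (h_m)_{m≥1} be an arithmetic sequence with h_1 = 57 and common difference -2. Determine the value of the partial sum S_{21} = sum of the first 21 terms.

h_m = 57 + (m - 1)·(-2).
h_{21} = 17; S = 21·(57 + 17)/2 = 777.

777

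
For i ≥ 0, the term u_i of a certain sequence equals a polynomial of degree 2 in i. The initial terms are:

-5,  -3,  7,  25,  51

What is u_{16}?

1st diffs: 2, 10, 18, 26.
2nd diffs: 8, 8, 8 (constant).
So u_i = 4i^2 - 2i - 5.
Evaluating at i = 16 gives u_{16} = 987.

987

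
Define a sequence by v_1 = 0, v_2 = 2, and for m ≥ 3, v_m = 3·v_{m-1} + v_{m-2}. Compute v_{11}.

Applying the relation repeatedly:
v_3 = 6  v_4 = 20  v_5 = 66  v_6 = 218  v_7 = 720  v_8 = 2378  v_9 = 7854  v_{10} = 25940  v_{11} = 85674.

85674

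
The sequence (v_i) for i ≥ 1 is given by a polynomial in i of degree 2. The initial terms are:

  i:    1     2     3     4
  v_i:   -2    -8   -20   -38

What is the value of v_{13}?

-470

1st diffs: -6, -12, -18.
2nd diffs: -6, -6 (constant).
Newton forward-difference form: v_i = -2 + (-6)·C(i-1,1) + (-6)·C(i-1,2).
At i = 13: i-1 = 12, so v_{13} = -2 - 72 - 396 = -470.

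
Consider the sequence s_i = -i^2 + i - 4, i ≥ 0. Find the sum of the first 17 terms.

Over i = 0..16: Σi = 136, Σi² = 1496.
Total = (-1)·1496 + (1)·136 + (-4)·17 = -1428.

-1428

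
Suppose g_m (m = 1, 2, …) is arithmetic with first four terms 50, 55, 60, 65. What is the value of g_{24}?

165

Common difference d = 5.
g_m = 50 + (m - 1)·5.
g_{24} = 50 + 23·5 = 165.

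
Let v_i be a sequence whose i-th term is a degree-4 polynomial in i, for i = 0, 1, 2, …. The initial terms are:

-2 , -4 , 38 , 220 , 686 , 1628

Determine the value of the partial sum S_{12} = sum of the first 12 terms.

1st diffs: -2, 42, 182, 466, 942.
2nd diffs: 44, 140, 284, 476.
3rd diffs: 96, 144, 192.
4th diffs: 48, 48 (constant).
Newton forward-difference form: v_i = -2 + (-2)·C(i,1) + 44·C(i,2) + 96·C(i,3) + 48·C(i,4).
Continuing: …, 3286, 5948, 9950, 15676, …, v_{11} = 34076.
Summing i = 0..11 (12 terms) gives 95060.

95060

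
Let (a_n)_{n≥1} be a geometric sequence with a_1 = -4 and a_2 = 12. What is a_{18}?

516560652

Common ratio r = -3.
a_n = (-4)·(-3)^(n-1).
a_{18} = (-4)·(-3)^17 = 516560652.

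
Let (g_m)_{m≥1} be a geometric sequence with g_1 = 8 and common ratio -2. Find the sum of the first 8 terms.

-680

g_m = 8·(-2)^(m-1).
S = 8·((-2)^8 - 1)/(-2 - 1) = 8·(256 - 1)/(-3) = -680.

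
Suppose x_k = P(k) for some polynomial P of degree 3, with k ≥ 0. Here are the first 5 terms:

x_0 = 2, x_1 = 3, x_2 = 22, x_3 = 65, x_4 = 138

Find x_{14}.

3838

1st diffs: 1, 19, 43, 73.
2nd diffs: 18, 24, 30.
3rd diffs: 6, 6 (constant).
Newton forward-difference form: x_k = 2 + 1·C(k,1) + 18·C(k,2) + 6·C(k,3).
At k = 14: k = 14, so x_{14} = 2 + 14 + 1638 + 2184 = 3838.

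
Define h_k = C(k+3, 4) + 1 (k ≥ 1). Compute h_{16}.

C(19, 4) = 3876, so h_{16} = 3877.

3877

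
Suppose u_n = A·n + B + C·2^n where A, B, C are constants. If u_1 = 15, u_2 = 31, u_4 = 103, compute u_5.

At n = 1, 2, 4: A + B + 2C = 15; 2A + B + 4C = 31; 4A + B + 16C = 103.
Subtracting the first from the second: A + 2C = 16.
Subtracting the second from the third: 2A + 12C = 72.
Solving: C = 5, A = 6, then B = -1.
Hence u_5 = 6·5 + (-1) + 5·32 = 189.

189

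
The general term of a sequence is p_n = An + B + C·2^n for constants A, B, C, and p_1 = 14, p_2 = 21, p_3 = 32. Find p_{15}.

65588

The three given values yield: A + B + 2C = 14; 2A + B + 4C = 21; 3A + B + 8C = 32.
Subtracting the first from the second: A + 2C = 7.
Subtracting the second from the third: A + 4C = 11.
Solving: C = 2, A = 3, then B = 7.
Hence p_{15} = 3·15 + 7 + 2·32768 = 65588.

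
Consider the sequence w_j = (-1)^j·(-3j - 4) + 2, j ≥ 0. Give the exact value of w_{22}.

(-1)^22 = 1; -3j - 4 at j=22 is -70; so w_{22} = -68.

-68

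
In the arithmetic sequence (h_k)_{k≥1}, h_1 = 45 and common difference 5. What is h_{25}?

165

h_k = 45 + (k - 1)·5.
h_{25} = 45 + 24·5 = 165.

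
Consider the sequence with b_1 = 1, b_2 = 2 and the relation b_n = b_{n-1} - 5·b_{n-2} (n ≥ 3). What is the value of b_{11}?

Compute successive terms:
b_3 = -3, b_4 = -13, b_5 = 2, b_6 = 67, b_7 = 57, b_8 = -278, b_9 = -563, b_{10} = 827, b_{11} = 3642.

3642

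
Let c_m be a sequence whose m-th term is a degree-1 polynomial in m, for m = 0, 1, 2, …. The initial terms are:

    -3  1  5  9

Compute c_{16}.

1st diffs: 4, 4, 4 (constant).
So c_m = 4m - 3.
Evaluating at m = 16 gives c_{16} = 61.

61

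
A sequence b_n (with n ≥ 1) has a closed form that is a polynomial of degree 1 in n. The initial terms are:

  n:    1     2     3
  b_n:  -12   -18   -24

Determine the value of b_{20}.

-126

1st diffs: -6, -6 (constant).
So b_n = -6n - 6.
Evaluating at n = 20 gives b_{20} = -126.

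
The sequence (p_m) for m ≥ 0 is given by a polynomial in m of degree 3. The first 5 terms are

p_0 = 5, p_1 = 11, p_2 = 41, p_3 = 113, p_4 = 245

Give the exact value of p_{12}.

1st diffs: 6, 30, 72, 132.
2nd diffs: 24, 42, 60.
3rd diffs: 18, 18 (constant).
Newton forward-difference form: p_m = 5 + 6·C(m,1) + 24·C(m,2) + 18·C(m,3).
At m = 12: m = 12, so p_{12} = 5 + 72 + 1584 + 3960 = 5621.

5621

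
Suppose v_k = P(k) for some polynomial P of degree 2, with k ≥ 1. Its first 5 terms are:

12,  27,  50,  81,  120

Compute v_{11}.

522

1st diffs: 15, 23, 31, 39.
2nd diffs: 8, 8, 8 (constant).
So v_k = 4k^2 + 3k + 5.
Evaluating at k = 11 gives v_{11} = 522.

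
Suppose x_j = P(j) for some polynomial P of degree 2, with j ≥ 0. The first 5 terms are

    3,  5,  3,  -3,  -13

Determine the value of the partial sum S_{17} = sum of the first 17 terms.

-2397

1st diffs: 2, -2, -6, -10.
2nd diffs: -4, -4, -4 (constant).
Newton forward-difference form: x_j = 3 + 2·C(j,1) + (-4)·C(j,2).
Continuing: …, -27, -45, -67, -93, …, x_{16} = -445.
Summing j = 0..16 (17 terms) gives -2397.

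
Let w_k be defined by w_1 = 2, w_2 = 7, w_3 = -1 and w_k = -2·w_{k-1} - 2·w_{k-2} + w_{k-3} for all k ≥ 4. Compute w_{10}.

Iterate the recurrence:
w_4 = -10  w_5 = 29  w_6 = -39  w_7 = 10  w_8 = 87  w_9 = -233  w_{10} = 302.

302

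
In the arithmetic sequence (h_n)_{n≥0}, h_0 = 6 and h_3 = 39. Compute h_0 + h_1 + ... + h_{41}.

Common difference d = (39 - 6) / (3 - 0) = 11.
h_n = 6 + (n - 0)·11.
h_{41} = 457; S = 42·(6 + 457)/2 = 9723.

9723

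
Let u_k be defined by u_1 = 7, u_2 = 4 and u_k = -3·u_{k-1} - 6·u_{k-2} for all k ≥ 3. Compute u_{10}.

29970

Iterate the recurrence:
u_3 = -54; u_4 = 138; u_5 = -90; u_6 = -558; u_7 = 2214; u_8 = -3294; u_9 = -3402; u_{10} = 29970.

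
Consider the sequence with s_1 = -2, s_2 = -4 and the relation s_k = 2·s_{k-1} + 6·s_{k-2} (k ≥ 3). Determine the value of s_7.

-3248

Compute successive terms:
s_3 = -20; s_4 = -64; s_5 = -248; s_6 = -880; s_7 = -3248.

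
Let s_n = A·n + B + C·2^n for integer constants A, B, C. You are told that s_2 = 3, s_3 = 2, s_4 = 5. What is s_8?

At n = 2, 3, 4: 2A + B + 4C = 3; 3A + B + 8C = 2; 4A + B + 16C = 5.
Subtracting the first from the second: A + 4C = -1.
Subtracting the second from the third: A + 8C = 3.
Solving: C = 1, A = -5, then B = 9.
Therefore s_8 = -40 + 9 + 1·256 = 225.

225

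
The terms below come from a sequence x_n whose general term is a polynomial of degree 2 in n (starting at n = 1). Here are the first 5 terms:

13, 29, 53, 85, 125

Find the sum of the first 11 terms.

2343

1st diffs: 16, 24, 32, 40.
2nd diffs: 8, 8, 8 (constant).
So x_n = 4n^2 + 4n + 5.
Continuing: …, 173, 229, 293, 365, …, x_{11} = 533.
Summing n = 1..11 (11 terms) gives 2343.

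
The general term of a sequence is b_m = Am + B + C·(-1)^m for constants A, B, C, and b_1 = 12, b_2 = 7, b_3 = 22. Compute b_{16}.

77

At m = 1, 2, 3: A + B - C = 12; 2A + B + C = 7; 3A + B - C = 22.
Subtracting the first from the second: A + 2C = -5.
Subtracting the second from the third: A - 2C = 15.
Solving: C = -5, A = 5, then B = 2.
Hence b_{16} = 5·16 + 2 + (-5)·1 = 77.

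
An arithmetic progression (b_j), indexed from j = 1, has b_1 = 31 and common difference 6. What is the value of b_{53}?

343

b_j = 31 + (j - 1)·6.
b_{53} = 31 + 52·6 = 343.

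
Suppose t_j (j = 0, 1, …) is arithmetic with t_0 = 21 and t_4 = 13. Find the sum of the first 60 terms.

-2280

Common difference d = (13 - 21) / (4 - 0) = -2.
t_j = 21 + (j - 0)·(-2).
t_{59} = -97; S = 60·(21 + (-97))/2 = -2280.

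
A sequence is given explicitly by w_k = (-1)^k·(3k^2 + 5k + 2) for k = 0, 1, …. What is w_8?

234

(-1)^8 = 1; 3k^2 + 5k + 2 at k=8 is 234; so w_8 = 234.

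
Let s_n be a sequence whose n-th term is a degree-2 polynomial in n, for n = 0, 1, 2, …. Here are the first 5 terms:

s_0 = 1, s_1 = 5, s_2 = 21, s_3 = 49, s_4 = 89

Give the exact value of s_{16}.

1st diffs: 4, 16, 28, 40.
2nd diffs: 12, 12, 12 (constant).
Newton forward-difference form: s_n = 1 + 4·C(n,1) + 12·C(n,2).
At n = 16: n = 16, so s_{16} = 1 + 64 + 1440 = 1505.

1505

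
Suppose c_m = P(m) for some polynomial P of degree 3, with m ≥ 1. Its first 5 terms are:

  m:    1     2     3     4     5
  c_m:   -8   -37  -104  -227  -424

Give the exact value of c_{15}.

1st diffs: -29, -67, -123, -197.
2nd diffs: -38, -56, -74.
3rd diffs: -18, -18 (constant).
Newton forward-difference form: c_m = -8 + (-29)·C(m-1,1) + (-38)·C(m-1,2) + (-18)·C(m-1,3).
At m = 15: m-1 = 14, so c_{15} = -8 - 406 - 3458 - 6552 = -10424.

-10424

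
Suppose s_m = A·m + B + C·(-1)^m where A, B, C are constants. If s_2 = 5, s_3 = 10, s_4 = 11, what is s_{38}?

113

Write the equations: 2A + B + C = 5; 3A + B - C = 10; 4A + B + C = 11.
Subtracting the first from the second: A - 2C = 5.
Subtracting the second from the third: A + 2C = 1.
Solving: C = -1, A = 3, then B = 0.
Therefore s_{38} = 114 + 0 + (-1)·1 = 113.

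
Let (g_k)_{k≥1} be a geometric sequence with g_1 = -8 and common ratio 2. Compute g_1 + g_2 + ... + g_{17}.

g_k = (-8)·2^(k-1).
S = (-8)·(2^17 - 1)/(2 - 1) = (-8)·(131072 - 1)/(1) = -1048568.

-1048568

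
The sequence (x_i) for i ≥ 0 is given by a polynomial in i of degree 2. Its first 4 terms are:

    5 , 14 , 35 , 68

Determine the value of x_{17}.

1790

1st diffs: 9, 21, 33.
2nd diffs: 12, 12 (constant).
Newton forward-difference form: x_i = 5 + 9·C(i,1) + 12·C(i,2).
At i = 17: i = 17, so x_{17} = 5 + 153 + 1632 = 1790.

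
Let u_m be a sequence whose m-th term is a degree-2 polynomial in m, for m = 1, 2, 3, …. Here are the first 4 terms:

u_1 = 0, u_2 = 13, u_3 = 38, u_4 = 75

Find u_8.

343

1st diffs: 13, 25, 37.
2nd diffs: 12, 12 (constant).
So u_m = 6m^2 - 5m - 1.
Evaluating at m = 8 gives u_8 = 343.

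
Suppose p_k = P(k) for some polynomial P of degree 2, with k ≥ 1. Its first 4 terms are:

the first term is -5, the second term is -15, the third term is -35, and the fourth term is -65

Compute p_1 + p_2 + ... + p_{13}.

-3705

1st diffs: -10, -20, -30.
2nd diffs: -10, -10 (constant).
Newton forward-difference form: p_k = -5 + (-10)·C(k-1,1) + (-10)·C(k-1,2).
Continuing: …, -105, -155, -215, -285, …, p_{13} = -785.
Summing k = 1..13 (13 terms) gives -3705.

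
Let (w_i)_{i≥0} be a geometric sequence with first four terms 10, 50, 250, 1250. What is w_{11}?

488281250

Common ratio r = 5.
w_i = 10·5^(i-0).
w_{11} = 10·5^11 = 488281250.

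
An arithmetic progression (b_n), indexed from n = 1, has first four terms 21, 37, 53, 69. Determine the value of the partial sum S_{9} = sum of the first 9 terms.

765

Common difference d = 16.
b_n = 21 + (n - 1)·16.
b_9 = 149; S = 9·(21 + 149)/2 = 765.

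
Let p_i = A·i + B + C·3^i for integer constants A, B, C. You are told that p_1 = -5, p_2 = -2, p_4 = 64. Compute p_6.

At i = 1, 2, 4: A + B + 3C = -5; 2A + B + 9C = -2; 4A + B + 81C = 64.
Subtracting the first from the second: A + 6C = 3.
Subtracting the second from the third: 2A + 72C = 66.
Solving: C = 1, A = -3, then B = -5.
Therefore p_6 = -18 + (-5) + 1·729 = 706.

706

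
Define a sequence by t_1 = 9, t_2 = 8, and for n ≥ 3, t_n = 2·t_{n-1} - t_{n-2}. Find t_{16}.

-6

Applying the relation repeatedly:
t_3 = 7, t_4 = 6, t_5 = 5, …, t_{13} = -3, t_{14} = -4, t_{15} = -5, t_{16} = -6.
(Characteristic roots are 1 and 1.)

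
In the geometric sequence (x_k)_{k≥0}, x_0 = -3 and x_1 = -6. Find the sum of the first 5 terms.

Common ratio r = 2.
x_k = (-3)·2^(k-0).
S = (-3)·(2^5 - 1)/(2 - 1) = (-3)·(32 - 1)/(1) = -93.

-93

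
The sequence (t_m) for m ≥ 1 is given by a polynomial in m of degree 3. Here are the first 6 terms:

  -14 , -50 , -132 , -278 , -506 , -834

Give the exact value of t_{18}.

1st diffs: -36, -82, -146, -228, -328.
2nd diffs: -46, -64, -82, -100.
3rd diffs: -18, -18, -18 (constant).
Newton forward-difference form: t_m = -14 + (-36)·C(m-1,1) + (-46)·C(m-1,2) + (-18)·C(m-1,3).
At m = 18: m-1 = 17, so t_{18} = -14 - 612 - 6256 - 12240 = -19122.

-19122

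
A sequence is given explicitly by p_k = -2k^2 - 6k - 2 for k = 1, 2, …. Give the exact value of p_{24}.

-1298

p_{24} = -2·24^2 - 6·24 - 2 = -1298.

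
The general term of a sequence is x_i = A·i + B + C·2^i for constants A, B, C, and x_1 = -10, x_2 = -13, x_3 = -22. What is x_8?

-751

Plug in i = 1, 2, 3: A + B + 2C = -10; 2A + B + 4C = -13; 3A + B + 8C = -22.
Subtracting the first from the second: A + 2C = -3.
Subtracting the second from the third: A + 4C = -9.
Solving: C = -3, A = 3, then B = -7.
Therefore x_8 = 24 + (-7) + (-3)·256 = -751.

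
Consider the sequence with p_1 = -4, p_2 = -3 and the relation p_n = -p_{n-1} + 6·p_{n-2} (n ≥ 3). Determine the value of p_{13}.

Compute successive terms:
p_3 = -21  p_4 = 3  p_5 = -129  …  p_{10} = 18147  p_{11} = -62121  p_{12} = 171003  p_{13} = -543729.
(Characteristic roots are 2 and -3.)

-543729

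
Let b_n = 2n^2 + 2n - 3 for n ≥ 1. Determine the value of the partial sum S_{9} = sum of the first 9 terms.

633

Over n = 1..9: Σn = 45, Σn² = 285.
Total = (2)·285 + (2)·45 + (-3)·9 = 633.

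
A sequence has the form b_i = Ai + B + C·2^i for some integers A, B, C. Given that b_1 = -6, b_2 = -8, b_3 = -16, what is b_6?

Write the equations: A + B + 2C = -6; 2A + B + 4C = -8; 3A + B + 8C = -16.
Subtracting the first from the second: A + 2C = -2.
Subtracting the second from the third: A + 4C = -8.
Solving: C = -3, A = 4, then B = -4.
Hence b_6 = 4·6 + (-4) + (-3)·64 = -172.

-172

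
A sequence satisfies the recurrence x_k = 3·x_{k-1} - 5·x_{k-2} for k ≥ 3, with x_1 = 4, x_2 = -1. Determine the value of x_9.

1273

x_3 = -23  x_4 = -64  x_5 = -77  x_6 = 89  x_7 = 652  x_8 = 1511  x_9 = 1273.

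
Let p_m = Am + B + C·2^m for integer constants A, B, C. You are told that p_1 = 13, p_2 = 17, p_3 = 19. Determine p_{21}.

Write the equations: A + B + 2C = 13; 2A + B + 4C = 17; 3A + B + 8C = 19.
Subtracting the first from the second: A + 2C = 4.
Subtracting the second from the third: A + 4C = 2.
Solving: C = -1, A = 6, then B = 9.
Hence p_{21} = 6·21 + 9 + (-1)·2097152 = -2097017.

-2097017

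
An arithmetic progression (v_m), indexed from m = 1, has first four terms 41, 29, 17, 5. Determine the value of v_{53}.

Common difference d = -12.
v_m = 41 + (m - 1)·(-12).
v_{53} = 41 + 52·(-12) = -583.

-583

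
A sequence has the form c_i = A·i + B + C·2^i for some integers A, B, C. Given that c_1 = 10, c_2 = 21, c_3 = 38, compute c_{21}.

6291560

The three given values yield: A + B + 2C = 10; 2A + B + 4C = 21; 3A + B + 8C = 38.
Subtracting the first from the second: A + 2C = 11.
Subtracting the second from the third: A + 4C = 17.
Solving: C = 3, A = 5, then B = -1.
Hence c_{21} = 5·21 + (-1) + 3·2097152 = 6291560.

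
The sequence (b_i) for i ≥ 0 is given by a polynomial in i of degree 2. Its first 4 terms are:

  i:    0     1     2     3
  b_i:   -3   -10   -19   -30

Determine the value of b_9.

-138

1st diffs: -7, -9, -11.
2nd diffs: -2, -2 (constant).
Newton forward-difference form: b_i = -3 + (-7)·C(i,1) + (-2)·C(i,2).
At i = 9: i = 9, so b_9 = -3 - 63 - 72 = -138.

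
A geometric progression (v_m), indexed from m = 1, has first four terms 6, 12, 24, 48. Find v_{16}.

196608

Common ratio r = 2.
v_m = 6·2^(m-1).
v_{16} = 6·2^15 = 196608.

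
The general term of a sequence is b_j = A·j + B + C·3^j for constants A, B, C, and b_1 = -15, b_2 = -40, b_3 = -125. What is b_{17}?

At j = 1, 2, 3: A + B + 3C = -15; 2A + B + 9C = -40; 3A + B + 27C = -125.
Subtracting the first from the second: A + 6C = -25.
Subtracting the second from the third: A + 18C = -85.
Solving: C = -5, A = 5, then B = -5.
Hence b_{17} = 5·17 + (-5) + (-5)·129140163 = -645700735.

-645700735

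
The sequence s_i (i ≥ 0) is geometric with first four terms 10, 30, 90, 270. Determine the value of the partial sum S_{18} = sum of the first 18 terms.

1937102440

Common ratio r = 3.
s_i = 10·3^(i-0).
S = 10·(3^18 - 1)/(3 - 1) = 10·(387420489 - 1)/(2) = 1937102440.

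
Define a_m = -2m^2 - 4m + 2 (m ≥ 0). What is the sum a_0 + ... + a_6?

Over m = 0..6: Σm = 21, Σm² = 91.
Total = (-2)·91 + (-4)·21 + (2)·7 = -252.

-252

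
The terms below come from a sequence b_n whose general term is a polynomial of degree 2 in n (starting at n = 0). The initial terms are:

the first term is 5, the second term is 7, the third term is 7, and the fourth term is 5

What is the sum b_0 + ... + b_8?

1st diffs: 2, 0, -2.
2nd diffs: -2, -2 (constant).
Newton forward-difference form: b_n = 5 + 2·C(n,1) + (-2)·C(n,2).
Continuing: …, 1, -5, -13, -23, …, b_8 = -35.
Summing n = 0..8 (9 terms) gives -51.

-51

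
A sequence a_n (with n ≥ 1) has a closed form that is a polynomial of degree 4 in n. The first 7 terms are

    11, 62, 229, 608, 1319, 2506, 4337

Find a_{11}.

1st diffs: 51, 167, 379, 711, 1187, 1831.
2nd diffs: 116, 212, 332, 476, 644.
3rd diffs: 96, 120, 144, 168.
4th diffs: 24, 24, 24 (constant).
Newton forward-difference form: a_n = 11 + 51·C(n-1,1) + 116·C(n-1,2) + 96·C(n-1,3) + 24·C(n-1,4).
At n = 11: n-1 = 10, so a_{11} = 11 + 510 + 5220 + 11520 + 5040 = 22301.

22301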